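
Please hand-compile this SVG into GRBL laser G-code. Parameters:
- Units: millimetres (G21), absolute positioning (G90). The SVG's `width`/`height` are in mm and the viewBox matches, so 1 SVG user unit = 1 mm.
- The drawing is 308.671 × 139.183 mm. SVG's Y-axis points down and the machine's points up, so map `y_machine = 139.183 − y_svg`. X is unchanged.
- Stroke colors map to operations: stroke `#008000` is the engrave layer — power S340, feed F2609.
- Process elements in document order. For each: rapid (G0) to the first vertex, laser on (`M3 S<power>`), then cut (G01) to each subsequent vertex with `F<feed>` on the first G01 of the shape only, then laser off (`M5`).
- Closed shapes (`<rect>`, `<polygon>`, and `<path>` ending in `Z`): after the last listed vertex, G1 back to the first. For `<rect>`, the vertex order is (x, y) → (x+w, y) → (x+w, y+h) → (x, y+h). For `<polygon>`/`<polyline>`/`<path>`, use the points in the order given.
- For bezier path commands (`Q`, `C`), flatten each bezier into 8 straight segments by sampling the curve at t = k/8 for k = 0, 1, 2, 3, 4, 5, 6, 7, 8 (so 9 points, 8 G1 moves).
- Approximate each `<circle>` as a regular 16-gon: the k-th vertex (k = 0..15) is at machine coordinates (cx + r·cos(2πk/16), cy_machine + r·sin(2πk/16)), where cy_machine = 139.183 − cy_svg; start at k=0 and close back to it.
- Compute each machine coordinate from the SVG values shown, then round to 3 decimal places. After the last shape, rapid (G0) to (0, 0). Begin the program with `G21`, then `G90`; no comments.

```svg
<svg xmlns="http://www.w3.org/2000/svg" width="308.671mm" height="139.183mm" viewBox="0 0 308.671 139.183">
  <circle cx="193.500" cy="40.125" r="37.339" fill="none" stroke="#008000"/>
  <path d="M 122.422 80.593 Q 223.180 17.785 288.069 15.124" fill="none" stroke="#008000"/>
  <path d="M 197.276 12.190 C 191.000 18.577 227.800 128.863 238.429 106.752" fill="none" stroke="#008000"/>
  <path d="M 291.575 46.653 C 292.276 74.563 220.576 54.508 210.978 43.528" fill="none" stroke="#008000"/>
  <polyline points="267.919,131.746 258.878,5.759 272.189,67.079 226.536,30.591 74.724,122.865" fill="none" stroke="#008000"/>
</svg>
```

G21
G90
G0 X230.839 Y99.058
M3 S340
G01 X227.997 Y113.347 F2609
G01 X219.903 Y125.461
G01 X207.789 Y133.555
G01 X193.500 Y136.397
G01 X179.211 Y133.555
G01 X167.097 Y125.461
G01 X159.003 Y113.347
G01 X156.161 Y99.058
G01 X159.003 Y84.769
G01 X167.097 Y72.655
G01 X179.211 Y64.561
G01 X193.500 Y61.719
G01 X207.789 Y64.561
G01 X219.903 Y72.655
G01 X227.997 Y84.769
G01 X230.839 Y99.058
M5
G0 X122.422 Y58.590
M3 S340
G01 X147.051 Y73.352 F2609
G01 X170.559 Y86.235
G01 X192.946 Y97.238
G01 X214.213 Y106.361
G01 X234.358 Y113.605
G01 X253.383 Y118.969
G01 X271.286 Y122.454
G01 X288.069 Y124.059
M5
G0 X197.276 Y126.993
M3 S340
G01 X196.806 Y120.189 F2609
G01 X199.564 Y106.414
G01 X204.736 Y88.436
G01 X211.513 Y69.025
G01 X219.082 Y50.950
G01 X226.632 Y36.980
G01 X233.352 Y29.884
G01 X238.429 Y32.431
M5
G0 X291.575 Y92.530
M3 S340
G01 X288.707 Y84.201 F2609
G01 X280.627 Y79.700
G01 X268.912 Y78.359
G01 X255.139 Y79.509
G01 X240.882 Y82.482
G01 X227.719 Y86.610
G01 X217.226 Y91.224
G01 X210.978 Y95.655
M5
G0 X267.919 Y7.437
M3 S340
G01 X258.878 Y133.424 F2609
G01 X272.189 Y72.104
G01 X226.536 Y108.592
G01 X74.724 Y16.318
M5
G0 X0.000 Y0.000

Since the viewBox matches the mm dimensions, user units are millimetres directly. The only transform is the Y-flip y_m = 139.183 − y_svg.

Shape 1 is a circle drawn with `<circle>`. Its stroke #008000 means engrave at S340, F2609. After flipping Y the toolpath is (230.839,99.058) → (227.997,113.347) → (219.903,125.461) → (207.789,133.555) → (193.500,136.397) → (179.211,133.555) → (167.097,125.461) → (159.003,113.347) → (156.161,99.058) → (159.003,84.769) → (167.097,72.655) → (179.211,64.561) → (193.500,61.719) → (207.789,64.561) → (219.903,72.655) → (227.997,84.769) → (230.839,99.058), returning to the start.

Shape 2 is a quadratic bezier drawn with `<path>`. Its stroke #008000 means engrave at S340, F2609. After flipping Y the toolpath is (122.422,58.590) → (147.051,73.352) → (170.559,86.235) → (192.946,97.238) → (214.213,106.361) → (234.358,113.605) → (253.383,118.969) → (271.286,122.454) → (288.069,124.059).

Shape 3 is a cubic bezier drawn with `<path>`. Its stroke #008000 means engrave at S340, F2609. After flipping Y the toolpath is (197.276,126.993) → (196.806,120.189) → (199.564,106.414) → (204.736,88.436) → (211.513,69.025) → (219.082,50.950) → (226.632,36.980) → (233.352,29.884) → (238.429,32.431).

Shape 4 is a cubic bezier drawn with `<path>`. Its stroke #008000 means engrave at S340, F2609. After flipping Y the toolpath is (291.575,92.530) → (288.707,84.201) → (280.627,79.700) → (268.912,78.359) → (255.139,79.509) → (240.882,82.482) → (227.719,86.610) → (217.226,91.224) → (210.978,95.655).

Shape 5 is a open polyline drawn with `<polyline>`. Its stroke #008000 means engrave at S340, F2609. After flipping Y the toolpath is (267.919,7.437) → (258.878,133.424) → (272.189,72.104) → (226.536,108.592) → (74.724,16.318).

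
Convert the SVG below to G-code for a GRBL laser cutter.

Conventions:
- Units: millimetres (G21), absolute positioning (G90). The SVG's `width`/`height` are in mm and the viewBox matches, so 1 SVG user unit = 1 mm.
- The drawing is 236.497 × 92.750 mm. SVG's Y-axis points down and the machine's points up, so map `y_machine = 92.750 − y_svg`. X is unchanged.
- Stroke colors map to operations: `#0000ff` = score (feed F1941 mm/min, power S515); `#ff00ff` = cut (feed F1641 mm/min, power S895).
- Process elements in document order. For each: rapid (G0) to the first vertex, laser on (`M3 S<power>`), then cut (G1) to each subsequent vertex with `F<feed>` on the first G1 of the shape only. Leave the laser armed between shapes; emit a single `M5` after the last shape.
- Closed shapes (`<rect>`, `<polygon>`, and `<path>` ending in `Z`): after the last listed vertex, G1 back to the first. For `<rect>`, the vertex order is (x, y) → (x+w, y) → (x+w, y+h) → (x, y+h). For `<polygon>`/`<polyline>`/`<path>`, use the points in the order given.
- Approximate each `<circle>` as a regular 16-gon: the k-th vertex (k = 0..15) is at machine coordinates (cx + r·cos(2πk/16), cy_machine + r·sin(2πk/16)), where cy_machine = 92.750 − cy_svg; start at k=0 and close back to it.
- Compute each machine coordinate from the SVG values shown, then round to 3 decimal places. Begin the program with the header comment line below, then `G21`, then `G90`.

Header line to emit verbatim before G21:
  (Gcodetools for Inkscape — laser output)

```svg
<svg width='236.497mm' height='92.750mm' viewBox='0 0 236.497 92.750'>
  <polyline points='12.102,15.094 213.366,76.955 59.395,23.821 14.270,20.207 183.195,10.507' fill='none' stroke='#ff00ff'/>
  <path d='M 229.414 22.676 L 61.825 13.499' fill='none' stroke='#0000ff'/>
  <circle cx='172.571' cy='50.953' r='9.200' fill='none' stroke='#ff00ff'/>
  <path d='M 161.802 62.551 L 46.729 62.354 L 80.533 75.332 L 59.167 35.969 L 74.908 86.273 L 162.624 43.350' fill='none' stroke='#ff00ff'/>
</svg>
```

viewBox `0 0 236.497 92.750` with mm width/height → 1 unit = 1 mm. Flip: y_m = 92.750 − y_svg.

**Shape 1** — `<polyline>` open polyline, stroke `#ff00ff` → cut (S895, F1641). Machine vertices: (12.102,77.656) → (213.366,15.795) → (59.395,68.929) → (14.270,72.543) → (183.195,82.243). Open path.

**Shape 2** — `<path>` line segment, stroke `#0000ff` → score (S515, F1941). Machine vertices: (229.414,70.074) → (61.825,79.251). Open path.

**Shape 3** — `<circle>` circle, stroke `#ff00ff` → cut (S895, F1641). Machine vertices: (181.771,41.797) → (181.071,45.318) → (179.076,48.302) → (176.092,50.297) → (172.571,50.997) → (169.050,50.297) → (166.066,48.302) → (164.071,45.318) → (163.371,41.797) → (164.071,38.276) → (166.066,35.292) → (169.050,33.297) → (172.571,32.597) → (176.092,33.297) → (179.076,35.292) → (181.071,38.276) → (181.771,41.797). Closed: final G1 returns to the first vertex.

**Shape 4** — `<path>` open polyline, stroke `#ff00ff` → cut (S895, F1641). Machine vertices: (161.802,30.199) → (46.729,30.396) → (80.533,17.418) → (59.167,56.781) → (74.908,6.477) → (162.624,49.400). Open path.

(Gcodetools for Inkscape — laser output)
G21
G90
G0 X12.102 Y77.656
M3 S895
G1 X213.366 Y15.795 F1641
G1 X59.395 Y68.929
G1 X14.270 Y72.543
G1 X183.195 Y82.243
G0 X229.414 Y70.074
M3 S515
G1 X61.825 Y79.251 F1941
G0 X181.771 Y41.797
M3 S895
G1 X181.071 Y45.318 F1641
G1 X179.076 Y48.302
G1 X176.092 Y50.297
G1 X172.571 Y50.997
G1 X169.050 Y50.297
G1 X166.066 Y48.302
G1 X164.071 Y45.318
G1 X163.371 Y41.797
G1 X164.071 Y38.276
G1 X166.066 Y35.292
G1 X169.050 Y33.297
G1 X172.571 Y32.597
G1 X176.092 Y33.297
G1 X179.076 Y35.292
G1 X181.071 Y38.276
G1 X181.771 Y41.797
G0 X161.802 Y30.199
M3 S895
G1 X46.729 Y30.396 F1641
G1 X80.533 Y17.418
G1 X59.167 Y56.781
G1 X74.908 Y6.477
G1 X162.624 Y49.400
M5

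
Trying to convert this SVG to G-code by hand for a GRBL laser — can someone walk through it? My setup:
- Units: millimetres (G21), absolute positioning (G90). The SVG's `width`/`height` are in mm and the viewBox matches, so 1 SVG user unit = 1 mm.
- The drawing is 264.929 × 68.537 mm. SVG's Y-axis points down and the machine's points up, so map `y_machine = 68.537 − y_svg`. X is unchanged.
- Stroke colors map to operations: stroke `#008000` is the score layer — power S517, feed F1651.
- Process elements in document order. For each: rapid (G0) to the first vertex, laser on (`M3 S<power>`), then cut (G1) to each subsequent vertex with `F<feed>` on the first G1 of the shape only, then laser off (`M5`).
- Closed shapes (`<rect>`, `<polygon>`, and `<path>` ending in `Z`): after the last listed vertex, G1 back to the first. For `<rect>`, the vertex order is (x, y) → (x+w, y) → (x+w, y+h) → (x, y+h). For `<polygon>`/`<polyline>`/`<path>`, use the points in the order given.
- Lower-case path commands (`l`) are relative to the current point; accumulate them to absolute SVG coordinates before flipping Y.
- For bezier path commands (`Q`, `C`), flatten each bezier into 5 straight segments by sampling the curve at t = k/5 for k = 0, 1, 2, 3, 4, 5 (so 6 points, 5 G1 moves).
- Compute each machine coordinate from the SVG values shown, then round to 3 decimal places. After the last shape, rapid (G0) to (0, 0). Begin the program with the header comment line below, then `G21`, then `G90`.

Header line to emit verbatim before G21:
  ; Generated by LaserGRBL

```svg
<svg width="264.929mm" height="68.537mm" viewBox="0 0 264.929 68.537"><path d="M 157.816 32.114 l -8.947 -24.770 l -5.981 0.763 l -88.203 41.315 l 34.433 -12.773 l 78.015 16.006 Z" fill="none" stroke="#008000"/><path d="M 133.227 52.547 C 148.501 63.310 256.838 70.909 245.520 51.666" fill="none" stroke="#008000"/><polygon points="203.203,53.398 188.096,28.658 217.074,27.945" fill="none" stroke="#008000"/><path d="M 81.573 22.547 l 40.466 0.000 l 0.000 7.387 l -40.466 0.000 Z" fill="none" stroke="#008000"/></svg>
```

Since the viewBox matches the mm dimensions, user units are millimetres directly. The only transform is the Y-flip y_m = 68.537 − y_svg.

Shape 1 is a closed polygon drawn with `<path>`. Its stroke #008000 means score at S517, F1651. After flipping Y the toolpath is (157.816,36.423) → (148.869,61.193) → (142.888,60.430) → (54.685,19.115) → (89.118,31.888) → (167.133,15.882) → (157.816,36.423), returning to the start.

Shape 2 is a cubic bezier drawn with `<path>`. Its stroke #008000 means score at S517, F1651. After flipping Y the toolpath is (133.227,15.990) → (151.857,10.101) → (182.612,6.109) → (215.281,5.148) → (239.654,8.357) → (245.520,16.871).

Shape 3 is a regular polygon drawn with `<polygon>`. Its stroke #008000 means score at S517, F1651. After flipping Y the toolpath is (203.203,15.139) → (188.096,39.879) → (217.074,40.592) → (203.203,15.139), returning to the start.

Shape 4 is a rectangle drawn with `<path>`. Its stroke #008000 means score at S517, F1651. After flipping Y the toolpath is (81.573,45.990) → (122.039,45.990) → (122.039,38.603) → (81.573,38.603) → (81.573,45.990), returning to the start.

; Generated by LaserGRBL
G21
G90
G0 X157.816 Y36.423
M3 S517
G1 X148.869 Y61.193 F1651
G1 X142.888 Y60.430
G1 X54.685 Y19.115
G1 X89.118 Y31.888
G1 X167.133 Y15.882
G1 X157.816 Y36.423
M5
G0 X133.227 Y15.990
M3 S517
G1 X151.857 Y10.101 F1651
G1 X182.612 Y6.109
G1 X215.281 Y5.148
G1 X239.654 Y8.357
G1 X245.520 Y16.871
M5
G0 X203.203 Y15.139
M3 S517
G1 X188.096 Y39.879 F1651
G1 X217.074 Y40.592
G1 X203.203 Y15.139
M5
G0 X81.573 Y45.990
M3 S517
G1 X122.039 Y45.990 F1651
G1 X122.039 Y38.603
G1 X81.573 Y38.603
G1 X81.573 Y45.990
M5
G0 X0.000 Y0.000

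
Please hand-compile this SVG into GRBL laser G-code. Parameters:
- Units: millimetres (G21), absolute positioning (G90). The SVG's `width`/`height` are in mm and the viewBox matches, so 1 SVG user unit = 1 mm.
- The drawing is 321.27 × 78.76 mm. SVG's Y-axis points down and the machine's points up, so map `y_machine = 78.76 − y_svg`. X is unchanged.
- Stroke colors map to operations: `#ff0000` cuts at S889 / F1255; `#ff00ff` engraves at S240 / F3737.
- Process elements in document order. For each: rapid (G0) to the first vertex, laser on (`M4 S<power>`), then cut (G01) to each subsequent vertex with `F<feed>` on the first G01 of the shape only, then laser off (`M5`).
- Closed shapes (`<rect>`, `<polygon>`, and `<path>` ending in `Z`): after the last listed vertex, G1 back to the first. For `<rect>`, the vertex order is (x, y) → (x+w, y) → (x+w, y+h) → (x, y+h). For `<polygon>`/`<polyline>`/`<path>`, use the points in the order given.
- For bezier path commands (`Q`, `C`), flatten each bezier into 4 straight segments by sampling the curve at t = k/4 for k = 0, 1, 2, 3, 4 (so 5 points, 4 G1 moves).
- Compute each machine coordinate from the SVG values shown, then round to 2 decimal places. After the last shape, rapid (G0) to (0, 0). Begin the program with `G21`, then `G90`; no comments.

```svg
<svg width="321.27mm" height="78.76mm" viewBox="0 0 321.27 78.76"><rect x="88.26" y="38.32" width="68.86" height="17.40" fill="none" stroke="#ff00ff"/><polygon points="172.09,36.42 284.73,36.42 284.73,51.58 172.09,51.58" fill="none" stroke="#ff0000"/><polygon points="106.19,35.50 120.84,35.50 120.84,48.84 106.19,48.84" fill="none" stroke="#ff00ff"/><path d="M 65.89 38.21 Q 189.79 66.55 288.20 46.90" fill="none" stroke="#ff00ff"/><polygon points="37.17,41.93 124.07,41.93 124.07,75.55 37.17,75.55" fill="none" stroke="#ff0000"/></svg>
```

G21
G90
G0 X88.26 Y40.44
M4 S240
G01 X157.12 Y40.44 F3737
G01 X157.12 Y23.04
G01 X88.26 Y23.04
G01 X88.26 Y40.44
M5
G0 X172.09 Y42.34
M4 S889
G01 X284.73 Y42.34 F1255
G01 X284.73 Y27.18
G01 X172.09 Y27.18
G01 X172.09 Y42.34
M5
G0 X106.19 Y43.26
M4 S240
G01 X120.84 Y43.26 F3737
G01 X120.84 Y29.92
G01 X106.19 Y29.92
G01 X106.19 Y43.26
M5
G0 X65.89 Y40.55
M4 S240
G01 X126.25 Y29.38 F3737
G01 X183.42 Y24.21
G01 X237.40 Y25.03
G01 X288.20 Y31.86
M5
G0 X37.17 Y36.83
M4 S889
G01 X124.07 Y36.83 F1255
G01 X124.07 Y3.21
G01 X37.17 Y3.21
G01 X37.17 Y36.83
M5
G0 X0.00 Y0.00

Since the viewBox matches the mm dimensions, user units are millimetres directly. The only transform is the Y-flip y_m = 78.76 − y_svg.

Shape 1 is a rectangle drawn with `<rect>`. Its stroke #ff00ff means engrave at S240, F3737. After flipping Y the toolpath is (88.26,40.44) → (157.12,40.44) → (157.12,23.04) → (88.26,23.04) → (88.26,40.44), returning to the start.

Shape 2 is a rectangle drawn with `<polygon>`. Its stroke #ff0000 means cut at S889, F1255. After flipping Y the toolpath is (172.09,42.34) → (284.73,42.34) → (284.73,27.18) → (172.09,27.18) → (172.09,42.34), returning to the start.

Shape 3 is a rectangle drawn with `<polygon>`. Its stroke #ff00ff means engrave at S240, F3737. After flipping Y the toolpath is (106.19,43.26) → (120.84,43.26) → (120.84,29.92) → (106.19,29.92) → (106.19,43.26), returning to the start.

Shape 4 is a quadratic bezier drawn with `<path>`. Its stroke #ff00ff means engrave at S240, F3737. After flipping Y the toolpath is (65.89,40.55) → (126.25,29.38) → (183.42,24.21) → (237.40,25.03) → (288.20,31.86).

Shape 5 is a rectangle drawn with `<polygon>`. Its stroke #ff0000 means cut at S889, F1255. After flipping Y the toolpath is (37.17,36.83) → (124.07,36.83) → (124.07,3.21) → (37.17,3.21) → (37.17,36.83), returning to the start.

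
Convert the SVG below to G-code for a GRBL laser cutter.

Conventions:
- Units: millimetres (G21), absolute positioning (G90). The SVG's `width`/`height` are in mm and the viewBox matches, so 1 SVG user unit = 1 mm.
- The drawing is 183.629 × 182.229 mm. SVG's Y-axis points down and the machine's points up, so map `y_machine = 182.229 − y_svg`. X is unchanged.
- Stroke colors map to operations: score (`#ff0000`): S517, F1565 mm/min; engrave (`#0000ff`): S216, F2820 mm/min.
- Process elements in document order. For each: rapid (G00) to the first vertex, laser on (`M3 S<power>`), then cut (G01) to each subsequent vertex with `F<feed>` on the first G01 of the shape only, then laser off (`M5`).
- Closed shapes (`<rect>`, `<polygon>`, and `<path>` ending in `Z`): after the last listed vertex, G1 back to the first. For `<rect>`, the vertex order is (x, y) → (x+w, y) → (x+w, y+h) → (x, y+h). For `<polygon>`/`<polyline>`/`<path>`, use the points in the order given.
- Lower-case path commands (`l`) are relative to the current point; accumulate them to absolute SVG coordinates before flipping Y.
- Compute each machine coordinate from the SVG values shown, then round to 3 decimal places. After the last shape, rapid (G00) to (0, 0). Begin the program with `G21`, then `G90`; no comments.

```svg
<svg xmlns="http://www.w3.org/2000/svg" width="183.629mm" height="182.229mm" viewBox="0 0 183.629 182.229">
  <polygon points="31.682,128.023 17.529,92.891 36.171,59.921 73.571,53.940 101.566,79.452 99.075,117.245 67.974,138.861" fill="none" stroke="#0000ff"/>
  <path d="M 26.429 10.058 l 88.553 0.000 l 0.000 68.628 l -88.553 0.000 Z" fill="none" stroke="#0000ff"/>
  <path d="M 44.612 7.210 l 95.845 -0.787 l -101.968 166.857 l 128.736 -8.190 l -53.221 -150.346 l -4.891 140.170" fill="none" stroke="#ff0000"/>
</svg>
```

Since the viewBox matches the mm dimensions, user units are millimetres directly. The only transform is the Y-flip y_m = 182.229 − y_svg.

Shape 1 is a regular polygon drawn with `<polygon>`. Its stroke #0000ff means engrave at S216, F2820. After flipping Y the toolpath is (31.682,54.206) → (17.529,89.338) → (36.171,122.308) → (73.571,128.289) → (101.566,102.777) → (99.075,64.984) → (67.974,43.368) → (31.682,54.206), returning to the start.

Shape 2 is a rectangle drawn with `<path>`. Its stroke #0000ff means engrave at S216, F2820. After flipping Y the toolpath is (26.429,172.171) → (114.982,172.171) → (114.982,103.543) → (26.429,103.543) → (26.429,172.171), returning to the start.

Shape 3 is a open polyline drawn with `<path>`. Its stroke #ff0000 means score at S517, F1565. After flipping Y the toolpath is (44.612,175.019) → (140.457,175.806) → (38.489,8.949) → (167.225,17.139) → (114.004,167.485) → (109.113,27.315).

G21
G90
G00 X31.682 Y54.206
M3 S216
G01 X17.529 Y89.338 F2820
G01 X36.171 Y122.308
G01 X73.571 Y128.289
G01 X101.566 Y102.777
G01 X99.075 Y64.984
G01 X67.974 Y43.368
G01 X31.682 Y54.206
M5
G00 X26.429 Y172.171
M3 S216
G01 X114.982 Y172.171 F2820
G01 X114.982 Y103.543
G01 X26.429 Y103.543
G01 X26.429 Y172.171
M5
G00 X44.612 Y175.019
M3 S517
G01 X140.457 Y175.806 F1565
G01 X38.489 Y8.949
G01 X167.225 Y17.139
G01 X114.004 Y167.485
G01 X109.113 Y27.315
M5
G00 X0.000 Y0.000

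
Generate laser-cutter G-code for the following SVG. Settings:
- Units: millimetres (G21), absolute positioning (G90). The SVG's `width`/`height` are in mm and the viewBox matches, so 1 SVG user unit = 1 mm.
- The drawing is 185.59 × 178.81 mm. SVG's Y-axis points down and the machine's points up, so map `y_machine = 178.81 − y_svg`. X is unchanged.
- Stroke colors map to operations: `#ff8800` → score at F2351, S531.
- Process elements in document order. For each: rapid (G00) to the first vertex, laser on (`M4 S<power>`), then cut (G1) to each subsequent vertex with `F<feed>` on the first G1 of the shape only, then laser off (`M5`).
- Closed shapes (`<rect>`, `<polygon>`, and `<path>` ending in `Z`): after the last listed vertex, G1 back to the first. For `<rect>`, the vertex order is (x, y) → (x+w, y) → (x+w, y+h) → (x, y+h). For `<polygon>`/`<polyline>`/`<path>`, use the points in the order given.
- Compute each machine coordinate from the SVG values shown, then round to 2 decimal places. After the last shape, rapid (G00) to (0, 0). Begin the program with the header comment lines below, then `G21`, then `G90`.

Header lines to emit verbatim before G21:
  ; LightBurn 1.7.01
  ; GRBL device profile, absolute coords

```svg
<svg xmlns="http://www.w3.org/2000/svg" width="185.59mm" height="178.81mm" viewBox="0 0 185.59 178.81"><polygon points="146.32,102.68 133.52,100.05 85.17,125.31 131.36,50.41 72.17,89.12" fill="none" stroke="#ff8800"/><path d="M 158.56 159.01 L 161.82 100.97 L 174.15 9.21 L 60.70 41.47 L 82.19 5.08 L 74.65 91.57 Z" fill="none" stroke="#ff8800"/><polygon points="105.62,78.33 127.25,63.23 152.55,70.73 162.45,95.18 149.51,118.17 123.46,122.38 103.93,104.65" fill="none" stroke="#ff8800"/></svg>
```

; LightBurn 1.7.01
; GRBL device profile, absolute coords
G21
G90
G00 X146.32 Y76.13
M4 S531
G1 X133.52 Y78.76 F2351
G1 X85.17 Y53.50
G1 X131.36 Y128.40
G1 X72.17 Y89.69
G1 X146.32 Y76.13
M5
G00 X158.56 Y19.80
M4 S531
G1 X161.82 Y77.84 F2351
G1 X174.15 Y169.60
G1 X60.70 Y137.34
G1 X82.19 Y173.73
G1 X74.65 Y87.24
G1 X158.56 Y19.80
M5
G00 X105.62 Y100.48
M4 S531
G1 X127.25 Y115.58 F2351
G1 X152.55 Y108.08
G1 X162.45 Y83.63
G1 X149.51 Y60.64
G1 X123.46 Y56.43
G1 X103.93 Y74.16
G1 X105.62 Y100.48
M5
G00 X0.00 Y0.00

Since the viewBox matches the mm dimensions, user units are millimetres directly. The only transform is the Y-flip y_m = 178.81 − y_svg.

Shape 1 is a closed polygon drawn with `<polygon>`. Its stroke #ff8800 means score at S531, F2351. After flipping Y the toolpath is (146.32,76.13) → (133.52,78.76) → (85.17,53.50) → (131.36,128.40) → (72.17,89.69) → (146.32,76.13), returning to the start.

Shape 2 is a closed polygon drawn with `<path>`. Its stroke #ff8800 means score at S531, F2351. After flipping Y the toolpath is (158.56,19.80) → (161.82,77.84) → (174.15,169.60) → (60.70,137.34) → (82.19,173.73) → (74.65,87.24) → (158.56,19.80), returning to the start.

Shape 3 is a regular polygon drawn with `<polygon>`. Its stroke #ff8800 means score at S531, F2351. After flipping Y the toolpath is (105.62,100.48) → (127.25,115.58) → (152.55,108.08) → (162.45,83.63) → (149.51,60.64) → (123.46,56.43) → (103.93,74.16) → (105.62,100.48), returning to the start.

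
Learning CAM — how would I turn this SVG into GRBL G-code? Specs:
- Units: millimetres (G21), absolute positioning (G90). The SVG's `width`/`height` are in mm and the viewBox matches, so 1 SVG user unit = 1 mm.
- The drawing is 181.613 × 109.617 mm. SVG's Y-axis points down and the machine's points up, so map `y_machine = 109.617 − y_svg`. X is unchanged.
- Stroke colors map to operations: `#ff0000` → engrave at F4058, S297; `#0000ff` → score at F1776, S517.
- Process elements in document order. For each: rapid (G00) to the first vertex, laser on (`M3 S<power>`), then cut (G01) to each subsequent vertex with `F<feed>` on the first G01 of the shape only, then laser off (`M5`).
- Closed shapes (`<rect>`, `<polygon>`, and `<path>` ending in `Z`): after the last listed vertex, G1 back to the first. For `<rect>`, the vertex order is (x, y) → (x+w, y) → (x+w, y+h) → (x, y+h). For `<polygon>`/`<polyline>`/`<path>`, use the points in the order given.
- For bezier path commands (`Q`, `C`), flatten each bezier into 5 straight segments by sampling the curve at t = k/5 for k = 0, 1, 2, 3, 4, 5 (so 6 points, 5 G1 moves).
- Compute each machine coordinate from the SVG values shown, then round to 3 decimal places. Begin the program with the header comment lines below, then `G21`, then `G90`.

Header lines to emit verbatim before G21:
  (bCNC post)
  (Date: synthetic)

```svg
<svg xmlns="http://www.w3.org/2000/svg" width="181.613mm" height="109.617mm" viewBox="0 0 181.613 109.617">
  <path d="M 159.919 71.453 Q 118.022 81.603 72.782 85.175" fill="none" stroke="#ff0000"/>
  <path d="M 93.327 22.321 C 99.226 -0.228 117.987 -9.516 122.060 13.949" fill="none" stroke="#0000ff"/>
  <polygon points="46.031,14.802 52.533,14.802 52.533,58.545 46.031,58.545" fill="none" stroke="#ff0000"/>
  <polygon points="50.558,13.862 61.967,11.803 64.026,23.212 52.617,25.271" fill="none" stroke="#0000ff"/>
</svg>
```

(bCNC post)
(Date: synthetic)
G21
G90
G00 X159.919 Y38.164
M3 S297
G01 X143.026 Y34.367 F4058
G01 X125.867 Y31.096
G01 X108.439 Y28.352
G01 X90.744 Y26.134
G01 X72.782 Y24.442
M5
G00 X93.327 Y87.296
M3 S517
G01 X98.189 Y99.078 F1776
G01 X104.816 Y106.742
G01 X111.885 Y109.352
G01 X118.074 Y105.973
G01 X122.060 Y95.668
M5
G00 X46.031 Y94.815
M3 S297
G01 X52.533 Y94.815 F4058
G01 X52.533 Y51.072
G01 X46.031 Y51.072
G01 X46.031 Y94.815
M5
G00 X50.558 Y95.755
M3 S517
G01 X61.967 Y97.814 F1776
G01 X64.026 Y86.405
G01 X52.617 Y84.346
G01 X50.558 Y95.755
M5

viewBox `0 0 181.613 109.617` with mm width/height → 1 unit = 1 mm. Flip: y_m = 109.617 − y_svg.

**Shape 1** — `<path>` quadratic bezier, stroke `#ff0000` → engrave (S297, F4058). Control points (SVG): P0=(159.919,71.453), P1=(118.022,81.603), P2=(72.782,85.175); sampled at t=k/5. Machine vertices: (159.919,38.164) → (143.026,34.367) → (125.867,31.096) → (108.439,28.352) → (90.744,26.134) → (72.782,24.442). Open path.

**Shape 2** — `<path>` cubic bezier, stroke `#0000ff` → score (S517, F1776). Control points (SVG): P0=(93.327,22.321), P1=(99.226,-0.228), P2=(117.987,-9.516), P3=(122.060,13.949); sampled at t=k/5. Machine vertices: (93.327,87.296) → (98.189,99.078) → (104.816,106.742) → (111.885,109.352) → (118.074,105.973) → (122.060,95.668). Open path.

**Shape 3** — `<polygon>` rectangle, stroke `#ff0000` → engrave (S297, F4058). Machine vertices: (46.031,94.815) → (52.533,94.815) → (52.533,51.072) → (46.031,51.072) → (46.031,94.815). Closed: final G1 returns to the first vertex.

**Shape 4** — `<polygon>` regular polygon, stroke `#0000ff` → score (S517, F1776). Machine vertices: (50.558,95.755) → (61.967,97.814) → (64.026,86.405) → (52.617,84.346) → (50.558,95.755). Closed: final G1 returns to the first vertex.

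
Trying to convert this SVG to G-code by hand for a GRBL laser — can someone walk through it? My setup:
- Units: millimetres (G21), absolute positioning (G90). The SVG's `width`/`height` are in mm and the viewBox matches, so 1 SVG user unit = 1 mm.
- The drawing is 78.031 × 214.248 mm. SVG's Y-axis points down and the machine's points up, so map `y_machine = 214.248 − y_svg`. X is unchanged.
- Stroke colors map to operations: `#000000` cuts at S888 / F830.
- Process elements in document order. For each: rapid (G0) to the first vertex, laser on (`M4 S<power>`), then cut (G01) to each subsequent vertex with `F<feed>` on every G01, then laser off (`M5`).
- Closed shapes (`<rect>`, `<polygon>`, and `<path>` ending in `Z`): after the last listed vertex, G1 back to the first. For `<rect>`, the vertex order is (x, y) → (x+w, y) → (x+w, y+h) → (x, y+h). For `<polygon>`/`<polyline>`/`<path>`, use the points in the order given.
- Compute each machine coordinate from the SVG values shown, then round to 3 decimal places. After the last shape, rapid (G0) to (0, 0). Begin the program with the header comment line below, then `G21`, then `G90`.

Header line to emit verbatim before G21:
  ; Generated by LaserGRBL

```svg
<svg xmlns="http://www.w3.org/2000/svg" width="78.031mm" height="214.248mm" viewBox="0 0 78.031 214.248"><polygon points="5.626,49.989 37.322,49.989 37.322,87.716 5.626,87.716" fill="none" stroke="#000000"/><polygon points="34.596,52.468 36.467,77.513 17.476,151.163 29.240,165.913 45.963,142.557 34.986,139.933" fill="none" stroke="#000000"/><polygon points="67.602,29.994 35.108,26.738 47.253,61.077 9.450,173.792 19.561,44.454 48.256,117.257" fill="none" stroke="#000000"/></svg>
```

viewBox `0 0 78.031 214.248` with mm width/height → 1 unit = 1 mm. Flip: y_m = 214.248 − y_svg.

**Shape 1** — `<polygon>` rectangle, stroke `#000000` → cut (S888, F830). Machine vertices: (5.626,164.259) → (37.322,164.259) → (37.322,126.532) → (5.626,126.532) → (5.626,164.259). Closed: final G1 returns to the first vertex.

**Shape 2** — `<polygon>` closed polygon, stroke `#000000` → cut (S888, F830). Machine vertices: (34.596,161.780) → (36.467,136.735) → (17.476,63.085) → (29.240,48.335) → (45.963,71.691) → (34.986,74.315) → (34.596,161.780). Closed: final G1 returns to the first vertex.

**Shape 3** — `<polygon>` closed polygon, stroke `#000000` → cut (S888, F830). Machine vertices: (67.602,184.254) → (35.108,187.510) → (47.253,153.171) → (9.450,40.456) → (19.561,169.794) → (48.256,96.991) → (67.602,184.254). Closed: final G1 returns to the first vertex.

; Generated by LaserGRBL
G21
G90
G0 X5.626 Y164.259
M4 S888
G01 X37.322 Y164.259 F830
G01 X37.322 Y126.532 F830
G01 X5.626 Y126.532 F830
G01 X5.626 Y164.259 F830
M5
G0 X34.596 Y161.780
M4 S888
G01 X36.467 Y136.735 F830
G01 X17.476 Y63.085 F830
G01 X29.240 Y48.335 F830
G01 X45.963 Y71.691 F830
G01 X34.986 Y74.315 F830
G01 X34.596 Y161.780 F830
M5
G0 X67.602 Y184.254
M4 S888
G01 X35.108 Y187.510 F830
G01 X47.253 Y153.171 F830
G01 X9.450 Y40.456 F830
G01 X19.561 Y169.794 F830
G01 X48.256 Y96.991 F830
G01 X67.602 Y184.254 F830
M5
G0 X0.000 Y0.000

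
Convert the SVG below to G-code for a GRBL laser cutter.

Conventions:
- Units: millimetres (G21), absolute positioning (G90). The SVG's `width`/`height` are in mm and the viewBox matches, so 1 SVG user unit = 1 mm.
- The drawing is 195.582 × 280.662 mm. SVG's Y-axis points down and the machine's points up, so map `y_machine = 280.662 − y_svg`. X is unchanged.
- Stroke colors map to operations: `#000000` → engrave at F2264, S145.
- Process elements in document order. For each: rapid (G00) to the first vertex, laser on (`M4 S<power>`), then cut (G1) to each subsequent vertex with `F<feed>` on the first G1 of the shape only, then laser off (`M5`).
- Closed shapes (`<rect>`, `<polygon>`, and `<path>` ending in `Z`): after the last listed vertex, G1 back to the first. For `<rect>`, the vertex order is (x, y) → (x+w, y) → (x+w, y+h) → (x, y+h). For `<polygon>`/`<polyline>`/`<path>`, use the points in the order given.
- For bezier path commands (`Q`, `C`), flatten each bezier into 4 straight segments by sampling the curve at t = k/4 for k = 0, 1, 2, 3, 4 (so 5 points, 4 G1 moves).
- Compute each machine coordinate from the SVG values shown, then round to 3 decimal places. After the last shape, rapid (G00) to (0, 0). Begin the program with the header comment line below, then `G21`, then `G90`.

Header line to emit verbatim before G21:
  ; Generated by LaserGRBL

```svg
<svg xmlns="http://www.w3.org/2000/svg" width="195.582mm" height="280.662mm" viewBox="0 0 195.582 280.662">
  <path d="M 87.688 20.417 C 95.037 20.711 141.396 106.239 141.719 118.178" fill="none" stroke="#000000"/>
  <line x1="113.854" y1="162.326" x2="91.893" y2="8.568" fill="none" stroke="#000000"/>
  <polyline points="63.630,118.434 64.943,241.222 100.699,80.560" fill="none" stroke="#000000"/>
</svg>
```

; Generated by LaserGRBL
G21
G90
G00 X87.688 Y260.245
M4 S145
G1 X99.185 Y246.525 F2264
G1 X117.338 Y215.731
G1 X134.174 Y182.755
G1 X141.719 Y162.484
M5
G00 X113.854 Y118.336
M4 S145
G1 X91.893 Y272.094 F2264
M5
G00 X63.630 Y162.228
M4 S145
G1 X64.943 Y39.440 F2264
G1 X100.699 Y200.102
M5
G00 X0.000 Y0.000

1 u = 1 mm; y_m = 280.662 − y.

[1] `<path>` cubic bezier, #000000→engrave S145 F2264: (87.688,260.245) → (99.185,246.525) → (117.338,215.731) → (134.174,182.755) → (141.719,162.484)

[2] `<line>` line segment, #000000→engrave S145 F2264: (113.854,118.336) → (91.893,272.094)

[3] `<polyline>` open polyline, #000000→engrave S145 F2264: (63.630,162.228) → (64.943,39.440) → (100.699,200.102)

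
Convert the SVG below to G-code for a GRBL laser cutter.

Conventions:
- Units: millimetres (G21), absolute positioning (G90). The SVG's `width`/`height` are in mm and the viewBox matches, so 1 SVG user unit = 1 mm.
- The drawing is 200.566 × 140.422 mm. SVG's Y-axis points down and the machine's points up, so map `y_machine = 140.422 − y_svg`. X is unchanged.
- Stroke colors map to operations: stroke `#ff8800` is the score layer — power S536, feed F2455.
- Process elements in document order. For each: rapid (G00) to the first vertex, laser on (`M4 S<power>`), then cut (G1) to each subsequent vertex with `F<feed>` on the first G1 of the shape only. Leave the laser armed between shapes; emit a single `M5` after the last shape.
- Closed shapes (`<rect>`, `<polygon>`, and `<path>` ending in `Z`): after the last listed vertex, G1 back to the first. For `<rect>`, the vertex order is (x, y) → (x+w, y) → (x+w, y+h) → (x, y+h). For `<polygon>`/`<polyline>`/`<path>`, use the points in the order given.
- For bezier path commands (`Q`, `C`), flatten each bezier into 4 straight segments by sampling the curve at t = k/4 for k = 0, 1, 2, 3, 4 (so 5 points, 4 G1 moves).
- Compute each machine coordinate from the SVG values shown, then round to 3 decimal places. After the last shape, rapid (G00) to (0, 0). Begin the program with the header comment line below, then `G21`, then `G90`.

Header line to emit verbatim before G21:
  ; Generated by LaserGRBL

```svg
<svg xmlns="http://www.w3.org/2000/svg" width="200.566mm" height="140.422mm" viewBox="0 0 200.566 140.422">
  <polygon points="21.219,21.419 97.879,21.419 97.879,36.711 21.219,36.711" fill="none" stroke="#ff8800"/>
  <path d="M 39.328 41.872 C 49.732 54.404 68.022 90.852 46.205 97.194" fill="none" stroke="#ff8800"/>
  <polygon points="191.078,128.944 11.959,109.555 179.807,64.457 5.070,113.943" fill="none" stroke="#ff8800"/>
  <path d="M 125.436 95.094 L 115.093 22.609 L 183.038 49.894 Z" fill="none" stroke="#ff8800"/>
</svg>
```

; Generated by LaserGRBL
G21
G90
G00 X21.219 Y119.003
M4 S536
G1 X97.879 Y119.003 F2455
G1 X97.879 Y103.711
G1 X21.219 Y103.711
G1 X21.219 Y119.003
G00 X39.328 Y98.550
M4 S536
G1 X47.860 Y85.511 F2455
G1 X54.849 Y68.568
G1 X55.798 Y52.785
G1 X46.205 Y43.228
G00 X191.078 Y11.478
M4 S536
G1 X11.959 Y30.867 F2455
G1 X179.807 Y75.965
G1 X5.070 Y26.479
G1 X191.078 Y11.478
G00 X125.436 Y45.328
M4 S536
G1 X115.093 Y117.813 F2455
G1 X183.038 Y90.528
G1 X125.436 Y45.328
M5
G00 X0.000 Y0.000

1 u = 1 mm; y_m = 140.422 − y.

[1] `<polygon>` rectangle, #ff8800→score S536 F2455: (21.219,119.003) → (97.879,119.003) → (97.879,103.711) → (21.219,103.711) → (21.219,119.003) (closed)

[2] `<path>` cubic bezier, #ff8800→score S536 F2455: (39.328,98.550) → (47.860,85.511) → (54.849,68.568) → (55.798,52.785) → (46.205,43.228)

[3] `<polygon>` closed polygon, #ff8800→score S536 F2455: (191.078,11.478) → (11.959,30.867) → (179.807,75.965) → (5.070,26.479) → (191.078,11.478) (closed)

[4] `<path>` regular polygon, #ff8800→score S536 F2455: (125.436,45.328) → (115.093,117.813) → (183.038,90.528) → (125.436,45.328) (closed)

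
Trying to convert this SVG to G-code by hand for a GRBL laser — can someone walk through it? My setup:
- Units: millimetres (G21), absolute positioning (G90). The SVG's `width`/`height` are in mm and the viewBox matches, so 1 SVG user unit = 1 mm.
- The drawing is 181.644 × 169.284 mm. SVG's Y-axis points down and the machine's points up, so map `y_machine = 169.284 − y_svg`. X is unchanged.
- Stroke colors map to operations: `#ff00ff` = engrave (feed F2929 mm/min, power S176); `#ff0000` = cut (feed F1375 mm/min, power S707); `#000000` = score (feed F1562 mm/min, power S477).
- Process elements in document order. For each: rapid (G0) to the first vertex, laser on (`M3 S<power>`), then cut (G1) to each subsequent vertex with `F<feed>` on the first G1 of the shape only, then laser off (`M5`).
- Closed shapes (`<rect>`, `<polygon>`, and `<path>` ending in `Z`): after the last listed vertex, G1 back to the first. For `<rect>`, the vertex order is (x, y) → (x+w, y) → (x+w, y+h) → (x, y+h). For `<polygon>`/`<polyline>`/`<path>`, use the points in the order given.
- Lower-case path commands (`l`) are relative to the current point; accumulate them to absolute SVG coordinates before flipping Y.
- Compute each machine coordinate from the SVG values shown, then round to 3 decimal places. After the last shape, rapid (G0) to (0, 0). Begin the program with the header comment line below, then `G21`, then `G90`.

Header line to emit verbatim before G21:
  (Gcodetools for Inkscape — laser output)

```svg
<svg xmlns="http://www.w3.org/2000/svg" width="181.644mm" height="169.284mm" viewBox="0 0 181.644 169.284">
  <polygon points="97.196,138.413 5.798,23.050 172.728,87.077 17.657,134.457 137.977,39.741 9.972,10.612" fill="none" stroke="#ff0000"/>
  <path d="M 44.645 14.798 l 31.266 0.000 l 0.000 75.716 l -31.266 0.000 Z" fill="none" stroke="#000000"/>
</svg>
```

Since the viewBox matches the mm dimensions, user units are millimetres directly. The only transform is the Y-flip y_m = 169.284 − y_svg.

Shape 1 is a closed polygon drawn with `<polygon>`. Its stroke #ff0000 means cut at S707, F1375. After flipping Y the toolpath is (97.196,30.871) → (5.798,146.234) → (172.728,82.207) → (17.657,34.827) → (137.977,129.543) → (9.972,158.672) → (97.196,30.871), returning to the start.

Shape 2 is a rectangle drawn with `<path>`. Its stroke #000000 means score at S477, F1562. After flipping Y the toolpath is (44.645,154.486) → (75.911,154.486) → (75.911,78.770) → (44.645,78.770) → (44.645,154.486), returning to the start.

(Gcodetools for Inkscape — laser output)
G21
G90
G0 X97.196 Y30.871
M3 S707
G1 X5.798 Y146.234 F1375
G1 X172.728 Y82.207
G1 X17.657 Y34.827
G1 X137.977 Y129.543
G1 X9.972 Y158.672
G1 X97.196 Y30.871
M5
G0 X44.645 Y154.486
M3 S477
G1 X75.911 Y154.486 F1562
G1 X75.911 Y78.770
G1 X44.645 Y78.770
G1 X44.645 Y154.486
M5
G0 X0.000 Y0.000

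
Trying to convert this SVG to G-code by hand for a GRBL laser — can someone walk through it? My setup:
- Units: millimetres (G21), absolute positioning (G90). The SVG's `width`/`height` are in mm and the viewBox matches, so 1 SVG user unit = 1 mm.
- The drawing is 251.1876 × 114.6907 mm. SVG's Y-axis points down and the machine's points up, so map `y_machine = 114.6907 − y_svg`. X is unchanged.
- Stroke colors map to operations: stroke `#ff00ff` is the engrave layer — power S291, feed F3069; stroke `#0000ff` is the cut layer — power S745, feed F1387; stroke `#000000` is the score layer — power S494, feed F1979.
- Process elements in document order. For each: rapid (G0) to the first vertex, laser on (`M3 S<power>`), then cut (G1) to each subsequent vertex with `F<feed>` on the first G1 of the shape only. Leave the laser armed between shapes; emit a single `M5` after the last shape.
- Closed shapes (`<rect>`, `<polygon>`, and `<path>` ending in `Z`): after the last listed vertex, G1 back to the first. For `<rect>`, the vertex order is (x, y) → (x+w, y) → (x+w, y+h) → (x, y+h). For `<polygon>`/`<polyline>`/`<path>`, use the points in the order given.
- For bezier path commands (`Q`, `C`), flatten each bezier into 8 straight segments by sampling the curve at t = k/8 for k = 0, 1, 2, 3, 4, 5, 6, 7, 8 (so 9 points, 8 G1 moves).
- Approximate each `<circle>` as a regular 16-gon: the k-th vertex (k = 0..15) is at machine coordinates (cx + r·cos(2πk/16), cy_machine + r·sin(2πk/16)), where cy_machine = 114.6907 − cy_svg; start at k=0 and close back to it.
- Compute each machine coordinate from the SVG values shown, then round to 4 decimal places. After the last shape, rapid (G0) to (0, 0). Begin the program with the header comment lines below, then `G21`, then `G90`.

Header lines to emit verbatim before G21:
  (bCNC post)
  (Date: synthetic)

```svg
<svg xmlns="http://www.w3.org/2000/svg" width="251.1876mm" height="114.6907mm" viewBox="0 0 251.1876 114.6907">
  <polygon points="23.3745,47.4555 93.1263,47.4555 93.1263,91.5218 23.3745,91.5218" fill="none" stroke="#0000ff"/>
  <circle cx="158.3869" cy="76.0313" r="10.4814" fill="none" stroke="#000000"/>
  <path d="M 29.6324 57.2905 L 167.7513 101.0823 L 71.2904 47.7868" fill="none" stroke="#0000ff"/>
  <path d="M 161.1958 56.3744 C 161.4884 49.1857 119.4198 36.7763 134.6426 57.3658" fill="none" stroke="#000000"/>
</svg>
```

(bCNC post)
(Date: synthetic)
G21
G90
G0 X23.3745 Y67.2352
M3 S745
G1 X93.1263 Y67.2352 F1387
G1 X93.1263 Y23.1689
G1 X23.3745 Y23.1689
G1 X23.3745 Y67.2352
G0 X168.8683 Y38.6594
M3 S494
G1 X168.0705 Y42.6705 F1979
G1 X165.7984 Y46.0709
G1 X162.3980 Y48.3430
G1 X158.3869 Y49.1408
G1 X154.3758 Y48.3430
G1 X150.9754 Y46.0709
G1 X148.7033 Y42.6705
G1 X147.9055 Y38.6594
G1 X148.7033 Y34.6483
G1 X150.9754 Y31.2479
G1 X154.3758 Y28.9758
G1 X158.3869 Y28.1780
G1 X162.3980 Y28.9758
G1 X165.7984 Y31.2479
G1 X168.0705 Y34.6483
G1 X168.8683 Y38.6594
G0 X29.6324 Y57.4002
M3 S745
G1 X167.7513 Y13.6084 F1387
G1 X71.2904 Y66.9039
G0 X161.1958 Y58.3163
M3 S494
G1 X159.5145 Y61.1821 F1979
G1 X155.0296 Y64.0895
G1 X148.9090 Y66.5906
G1 X142.3204 Y68.2374
G1 X136.4316 Y68.5822
G1 X132.4106 Y67.1769
G1 X131.4250 Y63.5738
G1 X134.6426 Y57.3249
M5
G0 X0.0000 Y0.0000

viewBox `0 0 251.1876 114.6907` with mm width/height → 1 unit = 1 mm. Flip: y_m = 114.6907 − y_svg.

**Shape 1** — `<polygon>` rectangle, stroke `#0000ff` → cut (S745, F1387). Machine vertices: (23.3745,67.2352) → (93.1263,67.2352) → (93.1263,23.1689) → (23.3745,23.1689) → (23.3745,67.2352). Closed: final G1 returns to the first vertex.

**Shape 2** — `<circle>` circle, stroke `#000000` → score (S494, F1979). Machine vertices: (168.8683,38.6594) → (168.0705,42.6705) → (165.7984,46.0709) → (162.3980,48.3430) → (158.3869,49.1408) → (154.3758,48.3430) → (150.9754,46.0709) → (148.7033,42.6705) → (147.9055,38.6594) → (148.7033,34.6483) → (150.9754,31.2479) → (154.3758,28.9758) → (158.3869,28.1780) → (162.3980,28.9758) → (165.7984,31.2479) → (168.0705,34.6483) → (168.8683,38.6594). Closed: final G1 returns to the first vertex.

**Shape 3** — `<path>` open polyline, stroke `#0000ff` → cut (S745, F1387). Machine vertices: (29.6324,57.4002) → (167.7513,13.6084) → (71.2904,66.9039). Open path.

**Shape 4** — `<path>` cubic bezier, stroke `#000000` → score (S494, F1979). Control points (SVG): P0=(161.1958,56.3744), P1=(161.4884,49.1857), P2=(119.4198,36.7763), P3=(134.6426,57.3658); sampled at t=k/8. Machine vertices: (161.1958,58.3163) → (159.5145,61.1821) → (155.0296,64.0895) → (148.9090,66.5906) → (142.3204,68.2374) → (136.4316,68.5822) → (132.4106,67.1769) → (131.4250,63.5738) → (134.6426,57.3249). Open path.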